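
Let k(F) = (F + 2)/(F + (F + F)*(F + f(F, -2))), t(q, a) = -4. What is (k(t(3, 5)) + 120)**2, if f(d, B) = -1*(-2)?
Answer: 516961/36 ≈ 14360.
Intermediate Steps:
f(d, B) = 2
k(F) = (2 + F)/(F + 2*F*(2 + F)) (k(F) = (F + 2)/(F + (F + F)*(F + 2)) = (2 + F)/(F + (2*F)*(2 + F)) = (2 + F)/(F + 2*F*(2 + F)))
(k(t(3, 5)) + 120)**2 = ((2 - 4)/((-4)*(5 + 2*(-4))) + 120)**2 = (-1/4*(-2)/(5 - 8) + 120)**2 = (-1/4*(-2)/(-3) + 120)**2 = (-1/4*(-1/3)*(-2) + 120)**2 = (-1/6 + 120)**2 = (719/6)**2 = 516961/36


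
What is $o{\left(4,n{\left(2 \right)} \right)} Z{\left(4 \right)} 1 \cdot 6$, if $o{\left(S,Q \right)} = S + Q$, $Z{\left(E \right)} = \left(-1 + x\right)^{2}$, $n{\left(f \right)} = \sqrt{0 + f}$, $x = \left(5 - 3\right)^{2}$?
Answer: $216 + 54 \sqrt{2} \approx 292.37$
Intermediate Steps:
$x = 4$ ($x = 2^{2} = 4$)
$n{\left(f \right)} = \sqrt{f}$
$Z{\left(E \right)} = 9$ ($Z{\left(E \right)} = \left(-1 + 4\right)^{2} = 3^{2} = 9$)
$o{\left(S,Q \right)} = Q + S$
$o{\left(4,n{\left(2 \right)} \right)} Z{\left(4 \right)} 1 \cdot 6 = \left(\sqrt{2} + 4\right) 9 \cdot 1 \cdot 6 = \left(4 + \sqrt{2}\right) 9 \cdot 6 = \left(36 + 9 \sqrt{2}\right) 6 = 216 + 54 \sqrt{2}$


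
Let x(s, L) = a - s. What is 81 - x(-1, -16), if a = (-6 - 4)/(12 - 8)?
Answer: 165/2 ≈ 82.500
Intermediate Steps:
a = -5/2 (a = -10/4 = -10*¼ = -5/2 ≈ -2.5000)
x(s, L) = -5/2 - s
81 - x(-1, -16) = 81 - (-5/2 - 1*(-1)) = 81 - (-5/2 + 1) = 81 - 1*(-3/2) = 81 + 3/2 = 165/2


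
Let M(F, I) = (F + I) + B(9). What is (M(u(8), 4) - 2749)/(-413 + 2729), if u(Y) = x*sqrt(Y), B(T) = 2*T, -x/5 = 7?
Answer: -909/772 - 35*sqrt(2)/1158 ≈ -1.2202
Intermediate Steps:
x = -35 (x = -5*7 = -35)
u(Y) = -35*sqrt(Y)
M(F, I) = 18 + F + I (M(F, I) = (F + I) + 2*9 = (F + I) + 18 = 18 + F + I)
(M(u(8), 4) - 2749)/(-413 + 2729) = ((18 - 70*sqrt(2) + 4) - 2749)/(-413 + 2729) = ((18 - 70*sqrt(2) + 4) - 2749)/2316 = ((18 - 70*sqrt(2) + 4) - 2749)*(1/2316) = ((22 - 70*sqrt(2)) - 2749)*(1/2316) = (-2727 - 70*sqrt(2))*(1/2316) = -909/772 - 35*sqrt(2)/1158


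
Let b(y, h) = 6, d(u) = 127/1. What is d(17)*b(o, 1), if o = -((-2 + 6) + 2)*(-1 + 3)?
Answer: 762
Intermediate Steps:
d(u) = 127 (d(u) = 127*1 = 127)
o = -12 (o = -(4 + 2)*2 = -6*2 = -1*12 = -12)
d(17)*b(o, 1) = 127*6 = 762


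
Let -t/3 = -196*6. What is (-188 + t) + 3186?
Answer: 6526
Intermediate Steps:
t = 3528 (t = -(-588)*6 = -3*(-1176) = 3528)
(-188 + t) + 3186 = (-188 + 3528) + 3186 = 3340 + 3186 = 6526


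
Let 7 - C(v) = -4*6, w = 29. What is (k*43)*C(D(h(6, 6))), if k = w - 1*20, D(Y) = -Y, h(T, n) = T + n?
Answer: 11997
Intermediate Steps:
k = 9 (k = 29 - 1*20 = 29 - 20 = 9)
C(v) = 31 (C(v) = 7 - (-4)*6 = 7 - 1*(-24) = 7 + 24 = 31)
(k*43)*C(D(h(6, 6))) = (9*43)*31 = 387*31 = 11997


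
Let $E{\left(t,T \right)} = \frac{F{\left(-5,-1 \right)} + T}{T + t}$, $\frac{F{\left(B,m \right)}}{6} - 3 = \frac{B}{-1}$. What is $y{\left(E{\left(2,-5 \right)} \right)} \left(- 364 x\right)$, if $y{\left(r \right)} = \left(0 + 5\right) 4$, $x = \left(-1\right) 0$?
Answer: $0$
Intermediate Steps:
$F{\left(B,m \right)} = 18 - 6 B$ ($F{\left(B,m \right)} = 18 + 6 \frac{B}{-1} = 18 + 6 B \left(-1\right) = 18 + 6 \left(- B\right) = 18 - 6 B$)
$E{\left(t,T \right)} = \frac{48 + T}{T + t}$ ($E{\left(t,T \right)} = \frac{\left(18 - -30\right) + T}{T + t} = \frac{\left(18 + 30\right) + T}{T + t} = \frac{48 + T}{T + t}$)
$x = 0$
$y{\left(r \right)} = 20$ ($y{\left(r \right)} = 5 \cdot 4 = 20$)
$y{\left(E{\left(2,-5 \right)} \right)} \left(- 364 x\right) = 20 \left(\left(-364\right) 0\right) = 20 \cdot 0 = 0$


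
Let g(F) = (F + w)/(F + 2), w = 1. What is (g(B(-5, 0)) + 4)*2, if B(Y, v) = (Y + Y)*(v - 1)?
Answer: 59/6 ≈ 9.8333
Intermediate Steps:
B(Y, v) = 2*Y*(-1 + v) (B(Y, v) = (2*Y)*(-1 + v) = 2*Y*(-1 + v))
g(F) = (1 + F)/(2 + F) (g(F) = (F + 1)/(F + 2) = (1 + F)/(2 + F))
(g(B(-5, 0)) + 4)*2 = ((1 + 2*(-5)*(-1 + 0))/(2 + 2*(-5)*(-1 + 0)) + 4)*2 = ((1 + 2*(-5)*(-1))/(2 + 2*(-5)*(-1)) + 4)*2 = ((1 + 10)/(2 + 10) + 4)*2 = (11/12 + 4)*2 = (59/12)*2 = 59/6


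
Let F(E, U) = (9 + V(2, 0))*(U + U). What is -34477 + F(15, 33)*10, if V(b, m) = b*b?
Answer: -25897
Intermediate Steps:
V(b, m) = b²
F(E, U) = 26*U (F(E, U) = (9 + 2²)*(U + U) = (9 + 4)*(2*U) = 13*(2*U) = 26*U)
-34477 + F(15, 33)*10 = -34477 + (26*33)*10 = -34477 + 858*10 = -34477 + 8580 = -25897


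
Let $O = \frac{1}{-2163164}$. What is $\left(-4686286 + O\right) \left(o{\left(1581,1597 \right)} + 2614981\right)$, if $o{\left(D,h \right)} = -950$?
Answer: $- \frac{26498968564877906055}{2163164} \approx -1.225 \cdot 10^{13}$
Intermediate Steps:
$O = - \frac{1}{2163164} \approx -4.6229 \cdot 10^{-7}$
$\left(-4686286 + O\right) \left(o{\left(1581,1597 \right)} + 2614981\right) = \left(-4686286 - \frac{1}{2163164}\right) \left(-950 + 2614981\right) = \left(- \frac{10137205168905}{2163164}\right) 2614031 = - \frac{26498968564877906055}{2163164}$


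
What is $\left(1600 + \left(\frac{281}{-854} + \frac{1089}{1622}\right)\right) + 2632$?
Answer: $\frac{1465647460}{346297} \approx 4232.3$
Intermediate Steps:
$\left(1600 + \left(\frac{281}{-854} + \frac{1089}{1622}\right)\right) + 2632 = \left(1600 + \left(281 \left(- \frac{1}{854}\right) + 1089 \cdot \frac{1}{1622}\right)\right) + 2632 = \left(1600 + \left(- \frac{281}{854} + \frac{1089}{1622}\right)\right) + 2632 = \left(1600 + \frac{118556}{346297}\right) + 2632 = \frac{554193756}{346297} + 2632 = \frac{1465647460}{346297}$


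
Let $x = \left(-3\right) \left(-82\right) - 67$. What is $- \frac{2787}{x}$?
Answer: $- \frac{2787}{179} \approx -15.57$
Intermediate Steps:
$x = 179$ ($x = 246 - 67 = 179$)
$- \frac{2787}{x} = - \frac{2787}{179}$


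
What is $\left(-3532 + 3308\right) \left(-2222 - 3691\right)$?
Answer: $1324512$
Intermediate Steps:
$\left(-3532 + 3308\right) \left(-2222 - 3691\right) = \left(-224\right) \left(-5913\right) = 1324512$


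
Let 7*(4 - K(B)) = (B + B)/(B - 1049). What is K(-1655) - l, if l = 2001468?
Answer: -18941856951/9464 ≈ -2.0015e+6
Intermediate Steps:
K(B) = 4 - 2*B/(7*(-1049 + B)) (K(B) = 4 - (B + B)/(7*(B - 1049)) = 4 - 2*B/(7*(-1049 + B)))
K(-1655) - l = 2*(-14686 + 13*(-1655))/(7*(-1049 - 1655)) - 1*2001468 = (2/7)*(-14686 - 21515)/(-2704) - 2001468 = (2/7)*(-1/2704)*(-36201) - 2001468 = 36201/9464 - 2001468 = -18941856951/9464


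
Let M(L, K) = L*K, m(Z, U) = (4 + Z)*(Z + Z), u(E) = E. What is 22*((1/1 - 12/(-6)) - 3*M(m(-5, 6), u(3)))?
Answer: -1914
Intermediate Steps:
m(Z, U) = 2*Z*(4 + Z) (m(Z, U) = (4 + Z)*(2*Z) = 2*Z*(4 + Z))
M(L, K) = K*L
22*((1/1 - 12/(-6)) - 3*M(m(-5, 6), u(3))) = 22*((1/1 - 12/(-6)) - 9*2*(-5)*(4 - 5)) = 22*((1*1 - 12*(-⅙)) - 9*2*(-5)*(-1)) = 22*((1 + 2) - 9*10) = 22*(3 - 3*30) = 22*(3 - 90) = 22*(-87) = -1914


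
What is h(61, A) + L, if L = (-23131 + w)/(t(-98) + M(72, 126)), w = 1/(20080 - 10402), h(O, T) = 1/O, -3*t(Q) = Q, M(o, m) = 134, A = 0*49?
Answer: -13653957837/98393000 ≈ -138.77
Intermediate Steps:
A = 0
t(Q) = -Q/3
w = 1/9678 ≈ 0.00010333
L = -223861817/1613000 (L = (-23131 + 1/9678)/(-1/3*(-98) + 134) = -223861817/(9678*(98/3 + 134)) = -223861817/(9678*500/3) = -223861817/9678*3/500 = -223861817/1613000 ≈ -138.79)
h(61, A) + L = 1/61 - 223861817/1613000 = -13653957837/98393000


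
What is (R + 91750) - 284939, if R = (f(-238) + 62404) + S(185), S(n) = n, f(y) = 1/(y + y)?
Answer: -62165601/476 ≈ -1.3060e+5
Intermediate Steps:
f(y) = 1/(2*y)
R = 29792363/476 (R = ((½)/(-238) + 62404) + 185 = ((½)*(-1/238) + 62404) + 185 = (-1/476 + 62404) + 185 = 29704303/476 + 185 = 29792363/476 ≈ 62589.)
(R + 91750) - 284939 = (29792363/476 + 91750) - 284939 = 73465363/476 - 284939 = -62165601/476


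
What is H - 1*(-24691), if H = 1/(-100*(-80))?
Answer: 197528001/8000 ≈ 24691.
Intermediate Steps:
H = 1/8000 ≈ 0.00012500
H - 1*(-24691) = 1/8000 - 1*(-24691) = 1/8000 + 24691 = 197528001/8000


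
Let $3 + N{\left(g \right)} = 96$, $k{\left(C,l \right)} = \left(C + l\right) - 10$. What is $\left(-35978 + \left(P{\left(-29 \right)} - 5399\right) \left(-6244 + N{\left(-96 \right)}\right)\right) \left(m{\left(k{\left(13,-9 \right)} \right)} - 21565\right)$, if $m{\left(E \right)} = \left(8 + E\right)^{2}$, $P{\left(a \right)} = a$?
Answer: $-719094925650$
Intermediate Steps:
$k{\left(C,l \right)} = -10 + C + l$
$N{\left(g \right)} = 93$ ($N{\left(g \right)} = -3 + 96 = 93$)
$\left(-35978 + \left(P{\left(-29 \right)} - 5399\right) \left(-6244 + N{\left(-96 \right)}\right)\right) \left(m{\left(k{\left(13,-9 \right)} \right)} - 21565\right) = \left(-35978 + \left(-29 - 5399\right) \left(-6244 + 93\right)\right) \left(\left(8 - 6\right)^{2} - 21565\right) = \left(-35978 - -33387628\right) \left(\left(8 - 6\right)^{2} - 21565\right) = \left(-35978 + 33387628\right) \left(2^{2} - 21565\right) = 33351650 \left(4 - 21565\right) = 33351650 \left(-21561\right) = -719094925650$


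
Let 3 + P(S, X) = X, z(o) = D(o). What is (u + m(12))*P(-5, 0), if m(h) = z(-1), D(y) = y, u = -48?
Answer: 147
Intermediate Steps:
z(o) = o
m(h) = -1
P(S, X) = -3 + X
(u + m(12))*P(-5, 0) = (-48 - 1)*(-3 + 0) = -49*(-3) = 147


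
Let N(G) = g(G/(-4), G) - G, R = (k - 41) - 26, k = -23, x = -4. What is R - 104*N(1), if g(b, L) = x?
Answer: 430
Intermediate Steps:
g(b, L) = -4
R = -90 (R = (-23 - 41) - 26 = -64 - 26 = -90)
N(G) = -4 - G
R - 104*N(1) = -90 - 104*(-4 - 1*1) = -90 - 104*(-4 - 1) = -90 - 104*(-5) = -90 + 520 = 430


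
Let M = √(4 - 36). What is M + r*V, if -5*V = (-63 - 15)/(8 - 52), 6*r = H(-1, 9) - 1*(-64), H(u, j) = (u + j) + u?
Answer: -923/220 + 4*I*√2 ≈ -4.1955 + 5.6569*I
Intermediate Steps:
H(u, j) = j + 2*u (H(u, j) = (j + u) + u = j + 2*u)
M = 4*I*√2 (M = √(-32) = 4*I*√2 ≈ 5.6569*I)
r = 71/6 (r = ((9 + 2*(-1)) - 1*(-64))/6 = ((9 - 2) + 64)/6 = (7 + 64)/6 = (⅙)*71 = 71/6 ≈ 11.833)
V = -39/110 (V = -(-63 - 15)/(5*(8 - 52)) = -(-78)/(5*(-44)) = -(-78)*(-1)/(5*44) = -⅕*39/22 = -39/110 ≈ -0.35455)
M + r*V = 4*I*√2 + (71/6)*(-39/110) = 4*I*√2 - 923/220 = -923/220 + 4*I*√2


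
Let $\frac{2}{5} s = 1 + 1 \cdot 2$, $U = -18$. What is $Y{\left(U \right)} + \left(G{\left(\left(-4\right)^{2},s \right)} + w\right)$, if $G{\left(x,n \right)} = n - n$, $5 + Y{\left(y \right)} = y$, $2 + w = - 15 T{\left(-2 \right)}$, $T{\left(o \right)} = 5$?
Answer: $-100$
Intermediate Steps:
$w = -77$ ($w = -2 - 75 = -77$)
$Y{\left(y \right)} = -5 + y$
$s = \frac{15}{2}$ ($s = \frac{5 \left(1 + 1 \cdot 2\right)}{2} = \frac{5 \left(1 + 2\right)}{2} = \frac{5}{2} \cdot 3 = \frac{15}{2} \approx 7.5$)
$G{\left(x,n \right)} = 0$
$Y{\left(U \right)} + \left(G{\left(\left(-4\right)^{2},s \right)} + w\right) = \left(-5 - 18\right) + \left(0 - 77\right) = -23 - 77 = -100$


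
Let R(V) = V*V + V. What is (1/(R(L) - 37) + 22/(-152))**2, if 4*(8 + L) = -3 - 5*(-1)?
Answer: 45369/12759184 ≈ 0.0035558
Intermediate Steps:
L = -15/2 (L = -8 + (-3 - 5*(-1))/4 = -8 + (-3 + 5)/4 = -8 + (1/4)*2 = -8 + 1/2 = -15/2 ≈ -7.5000)
R(V) = V + V**2 (R(V) = V**2 + V = V + V**2)
(1/(R(L) - 37) + 22/(-152))**2 = (1/(-15*(1 - 15/2)/2 - 37) + 22/(-152))**2 = (1/(-15/2*(-13/2) - 37) + 22*(-1/152))**2 = (1/(195/4 - 37) - 11/76)**2 = (1/(47/4) - 11/76)**2 = (4/47 - 11/76)**2 = (-213/3572)**2 = 45369/12759184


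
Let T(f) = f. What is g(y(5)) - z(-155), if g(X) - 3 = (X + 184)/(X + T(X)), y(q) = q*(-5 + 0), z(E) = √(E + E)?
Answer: -9/50 - I*√310 ≈ -0.18 - 17.607*I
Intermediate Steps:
z(E) = √2*√E (z(E) = √(2*E) = √2*√E)
y(q) = -5*q (y(q) = q*(-5) = -5*q)
g(X) = 3 + (184 + X)/(2*X) (g(X) = 3 + (X + 184)/(X + X) = 3 + (184 + X)/((2*X)) = 3 + (184 + X)*(1/(2*X)) = 3 + (184 + X)/(2*X))
g(y(5)) - z(-155) = (7/2 + 92/((-5*5))) - √2*√(-155) = (7/2 + 92/(-25)) - √2*I*√155 = (7/2 + 92*(-1/25)) - I*√310 = (7/2 - 92/25) - I*√310 = -9/50 - I*√310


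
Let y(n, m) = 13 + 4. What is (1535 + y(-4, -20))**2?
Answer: 2408704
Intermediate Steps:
y(n, m) = 17
(1535 + y(-4, -20))**2 = (1535 + 17)**2 = 1552**2 = 2408704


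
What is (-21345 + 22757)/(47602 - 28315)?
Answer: 1412/19287 ≈ 0.073210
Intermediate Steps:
(-21345 + 22757)/(47602 - 28315) = 1412/19287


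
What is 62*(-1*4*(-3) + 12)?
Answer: 1488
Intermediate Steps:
62*(-1*4*(-3) + 12) = 62*(-4*(-3) + 12) = 62*(12 + 12) = 62*24 = 1488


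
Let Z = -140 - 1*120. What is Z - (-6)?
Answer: -254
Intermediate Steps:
Z = -260 (Z = -140 - 120 = -260)
Z - (-6) = -260 - (-6) = -260 - 1*(-6) = -260 + 6 = -254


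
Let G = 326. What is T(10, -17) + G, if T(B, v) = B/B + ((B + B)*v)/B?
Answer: 293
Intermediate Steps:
T(B, v) = 1 + 2*v (T(B, v) = 1 + ((2*B)*v)/B = 1 + (2*B*v)/B = 1 + 2*v)
T(10, -17) + G = (1 + 2*(-17)) + 326 = (1 - 34) + 326 = -33 + 326 = 293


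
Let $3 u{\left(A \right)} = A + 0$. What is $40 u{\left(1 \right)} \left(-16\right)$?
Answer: $- \frac{640}{3} \approx -213.33$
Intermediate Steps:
$u{\left(A \right)} = \frac{A}{3}$ ($u{\left(A \right)} = \frac{A + 0}{3} = \frac{A}{3}$)
$40 u{\left(1 \right)} \left(-16\right) = 40 \cdot \frac{1}{3} \cdot 1 \left(-16\right) = 40 \cdot \frac{1}{3} \left(-16\right) = \frac{40}{3} \left(-16\right) = - \frac{640}{3}$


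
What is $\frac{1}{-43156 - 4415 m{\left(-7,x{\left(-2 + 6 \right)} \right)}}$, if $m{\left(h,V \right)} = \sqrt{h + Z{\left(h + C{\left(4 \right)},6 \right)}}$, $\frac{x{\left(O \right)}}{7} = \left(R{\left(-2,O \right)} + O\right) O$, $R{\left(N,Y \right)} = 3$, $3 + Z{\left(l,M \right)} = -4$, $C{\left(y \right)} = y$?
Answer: $\frac{i}{- 43156 i + 4415 \sqrt{14}} \approx -2.021 \cdot 10^{-5} + 7.7362 \cdot 10^{-6} i$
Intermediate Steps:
$Z{\left(l,M \right)} = -7$ ($Z{\left(l,M \right)} = -3 - 4 = -7$)
$x{\left(O \right)} = 7 O \left(3 + O\right)$ ($x{\left(O \right)} = 7 \left(3 + O\right) O = 7 O \left(3 + O\right)$)
$m{\left(h,V \right)} = \sqrt{-7 + h}$ ($m{\left(h,V \right)} = \sqrt{h - 7} = \sqrt{-7 + h}$)
$\frac{1}{-43156 - 4415 m{\left(-7,x{\left(-2 + 6 \right)} \right)}} = \frac{1}{-43156 - 4415 \sqrt{-7 - 7}} = \frac{1}{-43156 - 4415 \sqrt{-14}} = \frac{1}{-43156 - 4415 i \sqrt{14}}$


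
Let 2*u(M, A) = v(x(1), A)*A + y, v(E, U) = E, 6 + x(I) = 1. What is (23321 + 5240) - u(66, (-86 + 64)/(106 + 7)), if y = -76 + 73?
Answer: 6455015/226 ≈ 28562.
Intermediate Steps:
y = -3
x(I) = -5 (x(I) = -6 + 1 = -5)
u(M, A) = -3/2 - 5*A/2 (u(M, A) = (-5*A - 3)/2 = (-3 - 5*A)/2 = -3/2 - 5*A/2)
(23321 + 5240) - u(66, (-86 + 64)/(106 + 7)) = (23321 + 5240) - (-3/2 - 5*(-86 + 64)/(2*(106 + 7))) = 28561 - (-3/2 - (-55)/113) = 28561 - (-3/2 - 5/2*(-22/113)) = 28561 - (-3/2 + 55/113) = 28561 - 1*(-229/226) = 28561 + 229/226 = 6455015/226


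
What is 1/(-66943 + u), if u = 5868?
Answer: -1/61075 ≈ -1.6373e-5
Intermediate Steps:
1/(-66943 + u) = 1/(-66943 + 5868) = 1/(-61075) = -1/61075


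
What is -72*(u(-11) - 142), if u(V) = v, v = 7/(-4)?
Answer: 10350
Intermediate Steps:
v = -7/4 (v = 7*(-¼) = -7/4 ≈ -1.7500)
u(V) = -7/4
-72*(u(-11) - 142) = -72*(-7/4 - 142) = -72*(-575/4) = 10350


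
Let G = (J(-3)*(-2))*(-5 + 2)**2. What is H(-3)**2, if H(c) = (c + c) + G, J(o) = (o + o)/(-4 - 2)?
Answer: 576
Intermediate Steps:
J(o) = -o/3 (J(o) = (2*o)/(-6) = (2*o)*(-1/6) = -o/3)
G = -18 (G = (-1/3*(-3)*(-2))*(-5 + 2)**2 = (1*(-2))*(-3)**2 = -2*9 = -18)
H(c) = -18 + 2*c (H(c) = (c + c) - 18 = 2*c - 18 = -18 + 2*c)
H(-3)**2 = (-18 + 2*(-3))**2 = (-18 - 6)**2 = (-24)**2 = 576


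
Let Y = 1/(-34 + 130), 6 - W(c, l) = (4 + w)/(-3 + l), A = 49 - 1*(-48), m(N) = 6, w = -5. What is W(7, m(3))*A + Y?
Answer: 19659/32 ≈ 614.34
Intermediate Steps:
A = 97 (A = 49 + 48 = 97)
W(c, l) = 6 + 1/(-3 + l) (W(c, l) = 6 - (4 - 5)/(-3 + l) = 6 - (-1)/(-3 + l) = 6 + 1/(-3 + l))
Y = 1/96 ≈ 0.010417
W(7, m(3))*A + Y = ((-17 + 6*6)/(-3 + 6))*97 + 1/96 = ((-17 + 36)/3)*97 + 1/96 = ((⅓)*19)*97 + 1/96 = (19/3)*97 + 1/96 = 1843/3 + 1/96 = 19659/32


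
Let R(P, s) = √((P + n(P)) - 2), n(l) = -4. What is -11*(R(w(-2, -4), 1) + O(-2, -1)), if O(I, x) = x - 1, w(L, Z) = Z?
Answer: 22 - 11*I*√10 ≈ 22.0 - 34.785*I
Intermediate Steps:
R(P, s) = √(-6 + P) (R(P, s) = √((P - 4) - 2) = √((-4 + P) - 2) = √(-6 + P))
O(I, x) = -1 + x
-11*(R(w(-2, -4), 1) + O(-2, -1)) = -11*(√(-6 - 4) + (-1 - 1)) = -11*(√(-10) - 2) = -11*(I*√10 - 2) = -11*(-2 + I*√10) = 22 - 11*I*√10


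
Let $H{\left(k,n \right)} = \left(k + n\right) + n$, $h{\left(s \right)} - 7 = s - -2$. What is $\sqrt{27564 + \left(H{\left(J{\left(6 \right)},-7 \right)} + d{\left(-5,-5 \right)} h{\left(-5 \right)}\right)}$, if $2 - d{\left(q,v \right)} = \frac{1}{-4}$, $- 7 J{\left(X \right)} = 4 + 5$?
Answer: $\frac{2 \sqrt{337582}}{7} \approx 166.01$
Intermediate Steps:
$J{\left(X \right)} = - \frac{9}{7}$ ($J{\left(X \right)} = - \frac{4 + 5}{7} = \left(- \frac{1}{7}\right) 9 = - \frac{9}{7}$)
$h{\left(s \right)} = 9 + s$ ($h{\left(s \right)} = 7 + \left(s - -2\right) = 7 + \left(s + 2\right) = 7 + \left(2 + s\right) = 9 + s$)
$d{\left(q,v \right)} = \frac{9}{4}$ ($d{\left(q,v \right)} = 2 - \frac{1}{-4} = 2 - - \frac{1}{4} = 2 + \frac{1}{4} = \frac{9}{4}$)
$H{\left(k,n \right)} = k + 2 n$
$\sqrt{27564 + \left(H{\left(J{\left(6 \right)},-7 \right)} + d{\left(-5,-5 \right)} h{\left(-5 \right)}\right)} = \sqrt{27564 + \left(\left(- \frac{9}{7} + 2 \left(-7\right)\right) + \frac{9 \left(9 - 5\right)}{4}\right)} = \sqrt{27564 + \left(\left(- \frac{9}{7} - 14\right) + \frac{9}{4} \cdot 4\right)} = \sqrt{27564 + \left(- \frac{107}{7} + 9\right)} = \sqrt{27564 - \frac{44}{7}} = \sqrt{\frac{192904}{7}} = \frac{2 \sqrt{337582}}{7}$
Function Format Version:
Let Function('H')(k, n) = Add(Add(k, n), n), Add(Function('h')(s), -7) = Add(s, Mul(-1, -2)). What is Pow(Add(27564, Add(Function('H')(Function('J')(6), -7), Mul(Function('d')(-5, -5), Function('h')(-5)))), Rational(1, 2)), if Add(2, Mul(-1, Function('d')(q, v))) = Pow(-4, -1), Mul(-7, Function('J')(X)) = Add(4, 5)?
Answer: Mul(Rational(2, 7), Pow(337582, Rational(1, 2))) ≈ 166.01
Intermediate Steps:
Function('J')(X) = Rational(-9, 7) (Function('J')(X) = Mul(Rational(-1, 7), Add(4, 5)) = Mul(Rational(-1, 7), 9) = Rational(-9, 7))
Function('h')(s) = Add(9, s) (Function('h')(s) = Add(7, Add(s, Mul(-1, -2))) = Add(7, Add(s, 2)) = Add(7, Add(2, s)) = Add(9, s))
Function('d')(q, v) = Rational(9, 4) (Function('d')(q, v) = Add(2, Mul(-1, Pow(-4, -1))) = Add(2, Mul(-1, Rational(-1, 4))) = Add(2, Rational(1, 4)) = Rational(9, 4))
Function('H')(k, n) = Add(k, Mul(2, n))
Pow(Add(27564, Add(Function('H')(Function('J')(6), -7), Mul(Function('d')(-5, -5), Function('h')(-5)))), Rational(1, 2)) = Pow(Add(27564, Add(Add(Rational(-9, 7), Mul(2, -7)), Mul(Rational(9, 4), Add(9, -5)))), Rational(1, 2)) = Pow(Add(27564, Add(Add(Rational(-9, 7), -14), Mul(Rational(9, 4), 4))), Rational(1, 2)) = Pow(Add(27564, Add(Rational(-107, 7), 9)), Rational(1, 2)) = Pow(Add(27564, Rational(-44, 7)), Rational(1, 2)) = Pow(Rational(192904, 7), Rational(1, 2)) = Mul(Rational(2, 7), Pow(337582, Rational(1, 2)))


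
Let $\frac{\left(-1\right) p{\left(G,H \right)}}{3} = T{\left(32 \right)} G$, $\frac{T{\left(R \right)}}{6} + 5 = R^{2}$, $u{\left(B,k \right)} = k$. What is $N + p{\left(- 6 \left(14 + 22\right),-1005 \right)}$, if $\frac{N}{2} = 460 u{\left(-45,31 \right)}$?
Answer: $3990392$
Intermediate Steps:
$T{\left(R \right)} = -30 + 6 R^{2}$
$p{\left(G,H \right)} = - 18342 G$ ($p{\left(G,H \right)} = - 3 \left(-30 + 6 \cdot 32^{2}\right) G = - 3 \left(-30 + 6 \cdot 1024\right) G = - 3 \left(-30 + 6144\right) G = - 3 \cdot 6114 G = - 18342 G$)
$N = 28520$ ($N = 2 \cdot 460 \cdot 31 = 2 \cdot 14260 = 28520$)
$N + p{\left(- 6 \left(14 + 22\right),-1005 \right)} = 28520 - 18342 \left(- 6 \left(14 + 22\right)\right) = 28520 - 18342 \left(\left(-6\right) 36\right) = 28520 - -3961872 = 28520 + 3961872 = 3990392$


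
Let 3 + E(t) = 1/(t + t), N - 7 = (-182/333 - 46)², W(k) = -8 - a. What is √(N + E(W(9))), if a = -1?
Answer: 13*√279138370/4662 ≈ 46.589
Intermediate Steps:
W(k) = -7 (W(k) = -8 - 1*(-1) = -8 + 1 = -7)
N = 241026223/110889 (N = 7 + (-182/333 - 46)² = 7 + (-15500/333)² = 7 + 240250000/110889 = 241026223/110889 ≈ 2173.6)
E(t) = -3 + 1/(2*t) (E(t) = -3 + 1/(t + t) = -3 + 1/(2*t))
√(N + E(W(9))) = √(241026223/110889 + (-3 + (½)/(-7))) = √(241026223/110889 + (-3 + (½)*(-⅐))) = √(241026223/110889 + (-3 - 1/14)) = √(241026223/110889 - 43/14) = √(3369598895/1552446) = 13*√279138370/4662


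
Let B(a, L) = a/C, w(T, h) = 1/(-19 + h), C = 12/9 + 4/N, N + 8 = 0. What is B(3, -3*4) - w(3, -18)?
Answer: 671/185 ≈ 3.6270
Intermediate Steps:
N = -8 (N = -8 + 0 = -8)
C = 5/6 (C = 12/9 + 4/(-8) = 12*(1/9) + 4*(-1/8) = 4/3 - 1/2 = 5/6 ≈ 0.83333)
B(a, L) = 6*a/5 (B(a, L) = a/(5/6) = a*(6/5) = 6*a/5)
B(3, -3*4) - w(3, -18) = (6/5)*3 - 1/(-19 - 18) = 18/5 - 1/(-37) = 18/5 - 1*(-1/37) = 18/5 + 1/37 = 671/185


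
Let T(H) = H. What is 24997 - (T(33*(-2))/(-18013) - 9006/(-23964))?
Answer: 1798354917117/71943922 ≈ 24997.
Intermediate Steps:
24997 - (T(33*(-2))/(-18013) - 9006/(-23964)) = 24997 - ((33*(-2))/(-18013) - 9006/(-23964)) = 24997 - (-66*(-1/18013) - 9006*(-1/23964)) = 24997 - (66/18013 + 1501/3994) = 24997 - 1*27301117/71943922 = 24997 - 27301117/71943922 = 1798354917117/71943922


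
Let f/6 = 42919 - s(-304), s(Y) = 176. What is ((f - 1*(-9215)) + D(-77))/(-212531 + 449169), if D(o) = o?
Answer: 132798/118319 ≈ 1.1224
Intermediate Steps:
f = 256458 (f = 6*(42919 - 1*176) = 6*(42919 - 176) = 6*42743 = 256458)
((f - 1*(-9215)) + D(-77))/(-212531 + 449169) = ((256458 - 1*(-9215)) - 77)/(-212531 + 449169) = ((256458 + 9215) - 77)/236638 = (265673 - 77)*(1/236638) = 265596*(1/236638) = 132798/118319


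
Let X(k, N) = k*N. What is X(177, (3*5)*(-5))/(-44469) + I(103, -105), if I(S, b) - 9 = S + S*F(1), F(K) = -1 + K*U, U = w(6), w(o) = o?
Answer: 3099482/4941 ≈ 627.30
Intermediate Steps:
U = 6
F(K) = -1 + 6*K (F(K) = -1 + K*6 = -1 + 6*K)
X(k, N) = N*k
I(S, b) = 9 + 6*S (I(S, b) = 9 + (S + S*(-1 + 6*1)) = 9 + (S + S*(-1 + 6)) = 9 + (S + S*5) = 9 + (S + 5*S) = 9 + 6*S)
X(177, (3*5)*(-5))/(-44469) + I(103, -105) = (((3*5)*(-5))*177)/(-44469) + (9 + 6*103) = ((15*(-5))*177)*(-1/44469) + (9 + 618) = -75*177*(-1/44469) + 627 = -13275*(-1/44469) + 627 = 1475/4941 + 627 = 3099482/4941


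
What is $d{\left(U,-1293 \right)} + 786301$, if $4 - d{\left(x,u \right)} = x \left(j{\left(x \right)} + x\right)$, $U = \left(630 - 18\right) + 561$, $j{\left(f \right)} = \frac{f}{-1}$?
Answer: $786305$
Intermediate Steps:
$j{\left(f \right)} = - f$ ($j{\left(f \right)} = f \left(-1\right) = - f$)
$U = 1173$ ($U = 612 + 561 = 1173$)
$d{\left(x,u \right)} = 4$ ($d{\left(x,u \right)} = 4 - x \left(- x + x\right) = 4 - x 0 = 4 - 0 = 4 + 0 = 4$)
$d{\left(U,-1293 \right)} + 786301 = 4 + 786301 = 786305$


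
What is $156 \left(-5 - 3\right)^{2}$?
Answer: $9984$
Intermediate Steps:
$156 \left(-5 - 3\right)^{2} = 156 \left(-8\right)^{2} = 156 \cdot 64 = 9984$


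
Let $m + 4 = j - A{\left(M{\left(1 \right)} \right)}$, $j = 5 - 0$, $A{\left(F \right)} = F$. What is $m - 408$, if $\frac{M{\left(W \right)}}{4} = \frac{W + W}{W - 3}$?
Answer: $-403$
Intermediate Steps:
$M{\left(W \right)} = \frac{8 W}{-3 + W}$ ($M{\left(W \right)} = 4 \frac{W + W}{W - 3} = 4 \frac{2 W}{-3 + W} = \frac{8 W}{-3 + W}$)
$j = 5$ ($j = 5 + 0 = 5$)
$m = 5$ ($m = -4 + \left(5 - 8 \cdot 1 \frac{1}{-3 + 1}\right) = -4 + \left(5 - 8 \cdot 1 \frac{1}{-2}\right) = -4 + \left(5 - 8 \cdot 1 \left(- \frac{1}{2}\right)\right) = -4 + \left(5 - -4\right) = -4 + \left(5 + 4\right) = -4 + 9 = 5$)
$m - 408 = 5 - 408 = -403$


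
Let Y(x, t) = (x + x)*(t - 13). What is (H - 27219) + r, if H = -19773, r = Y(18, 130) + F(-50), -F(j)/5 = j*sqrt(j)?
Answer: -42780 + 1250*I*sqrt(2) ≈ -42780.0 + 1767.8*I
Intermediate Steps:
Y(x, t) = 2*x*(-13 + t) (Y(x, t) = (2*x)*(-13 + t) = 2*x*(-13 + t))
F(j) = -5*j**(3/2) (F(j) = -5*j*sqrt(j) = -5*j**(3/2))
r = 4212 + 1250*I*sqrt(2) (r = 2*18*(-13 + 130) - (-1250)*I*sqrt(2) = 2*18*117 - (-1250)*I*sqrt(2) = 4212 + 1250*I*sqrt(2) ≈ 4212.0 + 1767.8*I)
(H - 27219) + r = (-19773 - 27219) + (4212 + 1250*I*sqrt(2)) = -46992 + (4212 + 1250*I*sqrt(2)) = -42780 + 1250*I*sqrt(2)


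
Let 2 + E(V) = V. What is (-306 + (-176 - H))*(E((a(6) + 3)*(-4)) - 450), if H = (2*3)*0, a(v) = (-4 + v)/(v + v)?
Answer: 671908/3 ≈ 2.2397e+5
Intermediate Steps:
a(v) = (-4 + v)/(2*v) (a(v) = (-4 + v)/((2*v)) = (-4 + v)*(1/(2*v)) = (-4 + v)/(2*v))
H = 0 (H = 6*0 = 0)
E(V) = -2 + V
(-306 + (-176 - H))*(E((a(6) + 3)*(-4)) - 450) = (-306 + (-176 - 1*0))*((-2 + ((½)*(-4 + 6)/6 + 3)*(-4)) - 450) = (-306 + (-176 + 0))*((-2 + ((½)*(⅙)*2 + 3)*(-4)) - 450) = (-306 - 176)*((-2 + (⅙ + 3)*(-4)) - 450) = -482*((-2 + (19/6)*(-4)) - 450) = -482*((-2 - 38/3) - 450) = -482*(-44/3 - 450) = -482*(-1394/3) = 671908/3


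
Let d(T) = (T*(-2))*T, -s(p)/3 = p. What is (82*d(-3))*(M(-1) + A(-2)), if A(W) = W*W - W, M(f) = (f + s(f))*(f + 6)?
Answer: -23616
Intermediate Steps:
s(p) = -3*p
d(T) = -2*T² (d(T) = (-2*T)*T = -2*T²)
M(f) = -2*f*(6 + f) (M(f) = (f - 3*f)*(f + 6) = (-2*f)*(6 + f) = -2*f*(6 + f))
A(W) = W² - W
(82*d(-3))*(M(-1) + A(-2)) = (82*(-2*(-3)²))*(2*(-1)*(-6 - 1*(-1)) - 2*(-1 - 2)) = (82*(-2*9))*(2*(-1)*(-6 + 1) - 2*(-3)) = (82*(-18))*(2*(-1)*(-5) + 6) = -1476*(10 + 6) = -1476*16 = -23616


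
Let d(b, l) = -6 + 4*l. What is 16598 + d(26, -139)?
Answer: 16036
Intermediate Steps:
16598 + d(26, -139) = 16598 + (-6 + 4*(-139)) = 16598 + (-6 - 556) = 16598 - 562 = 16036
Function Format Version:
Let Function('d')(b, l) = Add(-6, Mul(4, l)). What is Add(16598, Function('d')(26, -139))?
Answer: 16036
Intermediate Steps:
Add(16598, Function('d')(26, -139)) = Add(16598, Add(-6, Mul(4, -139))) = Add(16598, Add(-6, -556)) = Add(16598, -562) = 16036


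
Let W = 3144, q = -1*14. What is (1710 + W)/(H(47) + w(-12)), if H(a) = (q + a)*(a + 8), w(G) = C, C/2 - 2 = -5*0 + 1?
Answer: 1618/607 ≈ 2.6656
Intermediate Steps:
C = 6 (C = 4 + 2*(-5*0 + 1) = 4 + 2*(0 + 1) = 4 + 2*1 = 4 + 2 = 6)
w(G) = 6
q = -14
H(a) = (-14 + a)*(8 + a) (H(a) = (-14 + a)*(a + 8) = (-14 + a)*(8 + a))
(1710 + W)/(H(47) + w(-12)) = (1710 + 3144)/((-112 + 47**2 - 6*47) + 6) = 4854/((-112 + 2209 - 282) + 6) = 4854/(1815 + 6) = 4854/1821 = 4854*(1/1821) = 1618/607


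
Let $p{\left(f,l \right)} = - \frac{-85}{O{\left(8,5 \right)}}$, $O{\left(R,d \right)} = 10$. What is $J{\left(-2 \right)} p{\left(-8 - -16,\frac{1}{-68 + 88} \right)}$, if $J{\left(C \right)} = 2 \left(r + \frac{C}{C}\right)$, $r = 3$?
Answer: $68$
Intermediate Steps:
$J{\left(C \right)} = 8$ ($J{\left(C \right)} = 2 \left(3 + \frac{C}{C}\right) = 2 \left(3 + 1\right) = 2 \cdot 4 = 8$)
$p{\left(f,l \right)} = \frac{17}{2}$ ($p{\left(f,l \right)} = - \frac{-85}{10} = \left(-1\right) \left(- \frac{17}{2}\right) = \frac{17}{2}$)
$J{\left(-2 \right)} p{\left(-8 - -16,\frac{1}{-68 + 88} \right)} = 8 \cdot \frac{17}{2} = 68$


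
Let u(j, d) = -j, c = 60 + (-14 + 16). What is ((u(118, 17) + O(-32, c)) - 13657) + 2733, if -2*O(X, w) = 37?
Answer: -22121/2 ≈ -11061.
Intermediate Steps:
c = 62 (c = 60 + 2 = 62)
O(X, w) = -37/2 (O(X, w) = -½*37 = -37/2)
((u(118, 17) + O(-32, c)) - 13657) + 2733 = ((-1*118 - 37/2) - 13657) + 2733 = ((-118 - 37/2) - 13657) + 2733 = (-273/2 - 13657) + 2733 = -27587/2 + 2733 = -22121/2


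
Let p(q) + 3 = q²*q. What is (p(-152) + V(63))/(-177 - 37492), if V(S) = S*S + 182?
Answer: 3507660/37669 ≈ 93.118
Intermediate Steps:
p(q) = -3 + q³ (p(q) = -3 + q²*q = -3 + q³)
V(S) = 182 + S² (V(S) = S² + 182 = 182 + S²)
(p(-152) + V(63))/(-177 - 37492) = ((-3 + (-152)³) + (182 + 63²))/(-177 - 37492) = ((-3 - 3511808) + (182 + 3969))/(-37669) = (-3511811 + 4151)*(-1/37669) = -3507660*(-1/37669) = 3507660/37669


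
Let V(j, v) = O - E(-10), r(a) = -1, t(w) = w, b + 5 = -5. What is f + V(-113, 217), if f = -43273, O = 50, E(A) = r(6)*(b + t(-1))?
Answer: -43234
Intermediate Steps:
b = -10 (b = -5 - 5 = -10)
E(A) = 11 (E(A) = -(-10 - 1) = -1*(-11) = 11)
V(j, v) = 39 (V(j, v) = 50 - 1*11 = 50 - 11 = 39)
f + V(-113, 217) = -43273 + 39 = -43234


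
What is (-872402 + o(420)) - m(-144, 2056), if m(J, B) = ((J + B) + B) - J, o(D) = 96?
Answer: -876418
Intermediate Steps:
m(J, B) = 2*B (m(J, B) = ((B + J) + B) - J = (J + 2*B) - J = 2*B)
(-872402 + o(420)) - m(-144, 2056) = (-872402 + 96) - 2*2056 = -872306 - 1*4112 = -872306 - 4112 = -876418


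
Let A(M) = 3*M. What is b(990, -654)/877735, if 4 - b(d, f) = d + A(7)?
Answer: -1007/877735 ≈ -0.0011473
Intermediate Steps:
b(d, f) = -17 - d (b(d, f) = 4 - (d + 3*7) = 4 - (d + 21) = 4 - (21 + d) = 4 + (-21 - d) = -17 - d)
b(990, -654)/877735 = (-17 - 1*990)/877735 = (-17 - 990)*(1/877735) = -1007*1/877735 = -1007/877735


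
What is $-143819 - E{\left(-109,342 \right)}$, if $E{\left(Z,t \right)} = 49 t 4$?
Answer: $-210851$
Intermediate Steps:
$E{\left(Z,t \right)} = 196 t$ ($E{\left(Z,t \right)} = 49 \cdot 4 t = 196 t$)
$-143819 - E{\left(-109,342 \right)} = -143819 - 196 \cdot 342 = -143819 - 67032 = -210851$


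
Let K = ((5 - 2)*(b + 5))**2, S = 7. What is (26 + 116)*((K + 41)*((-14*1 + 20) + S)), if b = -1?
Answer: 341510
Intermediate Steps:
K = 144 (K = ((5 - 2)*(-1 + 5))**2 = (3*4)**2 = 12**2 = 144)
(26 + 116)*((K + 41)*((-14*1 + 20) + S)) = (26 + 116)*((144 + 41)*((-14*1 + 20) + 7)) = 142*(185*((-14 + 20) + 7)) = 142*(185*(6 + 7)) = 142*(185*13) = 142*2405 = 341510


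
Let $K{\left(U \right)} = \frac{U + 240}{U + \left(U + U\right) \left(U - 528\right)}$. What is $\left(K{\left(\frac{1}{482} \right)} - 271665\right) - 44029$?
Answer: $- \frac{80294341397}{254254} \approx -3.158 \cdot 10^{5}$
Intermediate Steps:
$K{\left(U \right)} = \frac{240 + U}{U + 2 U \left(-528 + U\right)}$
$\left(K{\left(\frac{1}{482} \right)} - 271665\right) - 44029 = \left(\frac{240 + \frac{1}{482}}{\frac{1}{482} \left(-1055 + \frac{2}{482}\right)} - 271665\right) - 44029 = \left(\frac{\frac{1}{\frac{1}{482}} \left(240 + \frac{1}{482}\right)}{-1055 + 2 \cdot \frac{1}{482}} - 271665\right) - 44029 = \left(482 \frac{1}{-1055 + \frac{1}{241}} \cdot \frac{115681}{482} - 271665\right) - 44029 = \left(482 \frac{1}{- \frac{254254}{241}} \cdot \frac{115681}{482} - 271665\right) - 44029 = \left(482 \left(- \frac{241}{254254}\right) \frac{115681}{482} - 271665\right) - 44029 = \left(- \frac{27879121}{254254} - 271665\right) - 44029 = - \frac{69099792031}{254254} - 44029 = - \frac{80294341397}{254254}$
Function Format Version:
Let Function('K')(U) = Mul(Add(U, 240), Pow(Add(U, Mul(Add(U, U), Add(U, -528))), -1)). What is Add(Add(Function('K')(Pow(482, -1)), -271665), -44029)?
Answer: Rational(-80294341397, 254254) ≈ -3.1580e+5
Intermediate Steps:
Function('K')(U) = Mul(Pow(Add(U, Mul(2, U, Add(-528, U))), -1), Add(240, U)) (Function('K')(U) = Mul(Add(240, U), Pow(Add(U, Mul(Mul(2, U), Add(-528, U))), -1)) = Mul(Add(240, U), Pow(Add(U, Mul(2, U, Add(-528, U))), -1)) = Mul(Pow(Add(U, Mul(2, U, Add(-528, U))), -1), Add(240, U)))
Add(Add(Function('K')(Pow(482, -1)), -271665), -44029) = Add(Add(Mul(Pow(Pow(482, -1), -1), Pow(Add(-1055, Mul(2, Pow(482, -1))), -1), Add(240, Pow(482, -1))), -271665), -44029) = Add(Add(Mul(Pow(Rational(1, 482), -1), Pow(Add(-1055, Mul(2, Rational(1, 482))), -1), Add(240, Rational(1, 482))), -271665), -44029) = Add(Add(Mul(482, Pow(Add(-1055, Rational(1, 241)), -1), Rational(115681, 482)), -271665), -44029) = Add(Add(Mul(482, Pow(Rational(-254254, 241), -1), Rational(115681, 482)), -271665), -44029) = Add(Add(Mul(482, Rational(-241, 254254), Rational(115681, 482)), -271665), -44029) = Add(Add(Rational(-27879121, 254254), -271665), -44029) = Add(Rational(-69099792031, 254254), -44029) = Rational(-80294341397, 254254)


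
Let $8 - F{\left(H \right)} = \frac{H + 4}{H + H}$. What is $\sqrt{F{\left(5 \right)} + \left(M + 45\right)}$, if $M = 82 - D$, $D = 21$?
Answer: $\frac{\sqrt{11310}}{10} \approx 10.635$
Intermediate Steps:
$F{\left(H \right)} = 8 - \frac{4 + H}{2 H}$ ($F{\left(H \right)} = 8 - \frac{H + 4}{H + H} = 8 - \frac{4 + H}{2 H}$)
$M = 61$ ($M = 82 - 21 = 61$)
$\sqrt{F{\left(5 \right)} + \left(M + 45\right)} = \sqrt{\left(\frac{15}{2} - \frac{2}{5}\right) + \left(61 + 45\right)} = \sqrt{\left(\frac{15}{2} - \frac{2}{5}\right) + 106} = \sqrt{\frac{71}{10} + 106} = \sqrt{\frac{1131}{10}} = \frac{\sqrt{11310}}{10}$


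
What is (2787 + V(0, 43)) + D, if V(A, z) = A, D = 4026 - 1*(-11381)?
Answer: 18194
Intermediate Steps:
D = 15407 (D = 4026 + 11381 = 15407)
(2787 + V(0, 43)) + D = (2787 + 0) + 15407 = 2787 + 15407 = 18194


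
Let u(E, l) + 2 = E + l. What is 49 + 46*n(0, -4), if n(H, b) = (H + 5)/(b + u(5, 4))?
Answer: 377/3 ≈ 125.67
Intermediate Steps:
u(E, l) = -2 + E + l (u(E, l) = -2 + (E + l) = -2 + E + l)
n(H, b) = (5 + H)/(7 + b) (n(H, b) = (H + 5)/(b + (-2 + 5 + 4)) = (5 + H)/(b + 7) = (5 + H)/(7 + b))
49 + 46*n(0, -4) = 49 + 46*((5 + 0)/(7 - 4)) = 49 + 46*(5/3) = 49 + 230/3 = 377/3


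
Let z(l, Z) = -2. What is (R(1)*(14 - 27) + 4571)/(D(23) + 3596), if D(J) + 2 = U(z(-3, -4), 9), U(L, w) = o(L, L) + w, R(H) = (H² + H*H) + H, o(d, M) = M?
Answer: 4532/3601 ≈ 1.2585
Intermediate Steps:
R(H) = H + 2*H² (R(H) = (H² + H²) + H = 2*H² + H = H + 2*H²)
U(L, w) = L + w
D(J) = 5 (D(J) = -2 + (-2 + 9) = -2 + 7 = 5)
(R(1)*(14 - 27) + 4571)/(D(23) + 3596) = ((1*(1 + 2*1))*(14 - 27) + 4571)/(5 + 3596) = ((1*(1 + 2))*(-13) + 4571)/3601 = ((1*3)*(-13) + 4571)*(1/3601) = (3*(-13) + 4571)*(1/3601) = (-39 + 4571)*(1/3601) = 4532*(1/3601) = 4532/3601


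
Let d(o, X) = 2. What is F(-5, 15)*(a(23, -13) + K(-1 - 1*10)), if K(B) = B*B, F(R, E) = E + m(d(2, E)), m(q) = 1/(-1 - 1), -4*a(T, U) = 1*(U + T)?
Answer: 6873/4 ≈ 1718.3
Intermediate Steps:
a(T, U) = -T/4 - U/4 (a(T, U) = -(U + T)/4 = -(T + U)/4 = -T/4 - U/4)
m(q) = -1/2 (m(q) = 1/(-2) = -1/2)
F(R, E) = -1/2 + E (F(R, E) = E - 1/2 = -1/2 + E)
K(B) = B**2
F(-5, 15)*(a(23, -13) + K(-1 - 1*10)) = (-1/2 + 15)*((-1/4*23 - 1/4*(-13)) + (-1 - 1*10)**2) = 29*((-23/4 + 13/4) + (-1 - 10)**2)/2 = 29*(-5/2 + (-11)**2)/2 = 29*(-5/2 + 121)/2 = (29/2)*(237/2) = 6873/4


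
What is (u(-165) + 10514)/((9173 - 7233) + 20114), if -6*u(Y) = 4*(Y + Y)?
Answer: 5367/11027 ≈ 0.48671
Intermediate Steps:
u(Y) = -4*Y/3 (u(Y) = -2*(Y + Y)/3 = -2*2*Y/3 = -4*Y/3)
(u(-165) + 10514)/((9173 - 7233) + 20114) = (-4/3*(-165) + 10514)/((9173 - 7233) + 20114) = (220 + 10514)/(1940 + 20114) = 10734/22054 = 10734*(1/22054) = 5367/11027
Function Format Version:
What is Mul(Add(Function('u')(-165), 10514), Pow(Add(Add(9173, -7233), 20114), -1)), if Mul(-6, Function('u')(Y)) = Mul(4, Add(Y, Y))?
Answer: Rational(5367, 11027) ≈ 0.48671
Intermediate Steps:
Function('u')(Y) = Mul(Rational(-4, 3), Y) (Function('u')(Y) = Mul(Rational(-1, 6), Mul(4, Add(Y, Y))) = Mul(Rational(-1, 6), Mul(4, Mul(2, Y))) = Mul(Rational(-1, 6), Mul(8, Y)) = Mul(Rational(-4, 3), Y))
Mul(Add(Function('u')(-165), 10514), Pow(Add(Add(9173, -7233), 20114), -1)) = Mul(Add(Mul(Rational(-4, 3), -165), 10514), Pow(Add(Add(9173, -7233), 20114), -1)) = Mul(Add(220, 10514), Pow(Add(1940, 20114), -1)) = Mul(10734, Pow(22054, -1)) = Mul(10734, Rational(1, 22054)) = Rational(5367, 11027)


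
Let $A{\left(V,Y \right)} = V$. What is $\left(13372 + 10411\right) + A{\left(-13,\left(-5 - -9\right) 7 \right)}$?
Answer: $23770$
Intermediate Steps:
$\left(13372 + 10411\right) + A{\left(-13,\left(-5 - -9\right) 7 \right)} = \left(13372 + 10411\right) - 13 = 23783 - 13 = 23770$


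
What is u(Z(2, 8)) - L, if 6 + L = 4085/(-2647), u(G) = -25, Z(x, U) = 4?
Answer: -46208/2647 ≈ -17.457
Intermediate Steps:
L = -19967/2647 (L = -6 + 4085/(-2647) = -6 + 4085*(-1/2647) = -6 - 4085/2647 = -19967/2647 ≈ -7.5433)
u(Z(2, 8)) - L = -25 - 1*(-19967/2647) = -25 + 19967/2647 = -46208/2647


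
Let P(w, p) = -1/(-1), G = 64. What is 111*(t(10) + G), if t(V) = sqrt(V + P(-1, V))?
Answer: 7104 + 111*sqrt(11) ≈ 7472.1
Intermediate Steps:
P(w, p) = 1 (P(w, p) = -1*(-1) = 1)
t(V) = sqrt(1 + V) (t(V) = sqrt(V + 1) = sqrt(1 + V))
111*(t(10) + G) = 111*(sqrt(1 + 10) + 64) = 111*(sqrt(11) + 64) = 111*(64 + sqrt(11)) = 7104 + 111*sqrt(11)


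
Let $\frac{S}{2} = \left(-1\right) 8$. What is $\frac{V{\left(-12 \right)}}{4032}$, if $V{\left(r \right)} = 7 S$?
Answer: $- \frac{1}{36} \approx -0.027778$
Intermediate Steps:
$S = -16$ ($S = 2 \left(\left(-1\right) 8\right) = 2 \left(-8\right) = -16$)
$V{\left(r \right)} = -112$ ($V{\left(r \right)} = 7 \left(-16\right) = -112$)
$\frac{V{\left(-12 \right)}}{4032} = - \frac{112}{4032} = \left(-112\right) \frac{1}{4032} = - \frac{1}{36}$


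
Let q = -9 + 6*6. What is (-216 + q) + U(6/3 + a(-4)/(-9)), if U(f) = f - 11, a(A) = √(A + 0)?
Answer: -198 - 2*I/9 ≈ -198.0 - 0.22222*I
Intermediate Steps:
a(A) = √A
q = 27 (q = -9 + 36 = 27)
U(f) = -11 + f
(-216 + q) + U(6/3 + a(-4)/(-9)) = (-216 + 27) + (-11 + (6/3 + √(-4)/(-9))) = -189 + (-11 + (6*(⅓) + (2*I)*(-⅑))) = -189 + (-11 + (2 - 2*I/9)) = -189 + (-9 - 2*I/9) = -198 - 2*I/9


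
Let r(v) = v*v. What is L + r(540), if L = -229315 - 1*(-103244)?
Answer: 165529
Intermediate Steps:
L = -126071 (L = -229315 + 103244 = -126071)
r(v) = v²
L + r(540) = -126071 + 540² = -126071 + 291600 = 165529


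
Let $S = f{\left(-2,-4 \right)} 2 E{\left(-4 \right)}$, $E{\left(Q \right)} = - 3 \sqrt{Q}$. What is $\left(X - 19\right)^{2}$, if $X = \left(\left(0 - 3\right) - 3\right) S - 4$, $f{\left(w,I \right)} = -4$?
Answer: $-82415 + 13248 i \approx -82415.0 + 13248.0 i$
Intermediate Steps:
$S = 48 i$ ($S = \left(-4\right) 2 \left(- 3 \sqrt{-4}\right) = - 8 \left(- 3 \cdot 2 i\right) = - 8 \left(- 6 i\right) = 48 i \approx 48.0 i$)
$X = -4 - 288 i$ ($X = \left(\left(0 - 3\right) - 3\right) 48 i - 4 = \left(-3 - 3\right) 48 i - 4 = - 6 \cdot 48 i - 4 = - 288 i - 4 = -4 - 288 i \approx -4.0 - 288.0 i$)
$\left(X - 19\right)^{2} = \left(\left(-4 - 288 i\right) - 19\right)^{2} = \left(-23 - 288 i\right)^{2}$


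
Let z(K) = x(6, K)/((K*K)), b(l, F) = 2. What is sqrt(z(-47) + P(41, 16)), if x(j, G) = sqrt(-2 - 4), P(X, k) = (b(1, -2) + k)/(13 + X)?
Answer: sqrt(6627 + 9*I*sqrt(6))/141 ≈ 0.57735 + 0.00096031*I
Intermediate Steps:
P(X, k) = (2 + k)/(13 + X)
x(j, G) = I*sqrt(6) (x(j, G) = sqrt(-6) = I*sqrt(6))
z(K) = I*sqrt(6)/K**2 (z(K) = (I*sqrt(6))/((K*K)) = (I*sqrt(6))/(K**2) = (I*sqrt(6))/K**2 = I*sqrt(6)/K**2)
sqrt(z(-47) + P(41, 16)) = sqrt(I*sqrt(6)/(-47)**2 + (2 + 16)/(13 + 41)) = sqrt(I*sqrt(6)*(1/2209) + 18/54) = sqrt(I*sqrt(6)/2209 + (1/54)*18) = sqrt(I*sqrt(6)/2209 + 1/3) = sqrt(1/3 + I*sqrt(6)/2209)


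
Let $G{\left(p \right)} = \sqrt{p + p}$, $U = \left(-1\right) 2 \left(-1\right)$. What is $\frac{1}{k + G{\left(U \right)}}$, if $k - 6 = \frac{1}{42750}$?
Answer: $\frac{42750}{342001} \approx 0.125$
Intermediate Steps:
$U = 2$ ($U = \left(-2\right) \left(-1\right) = 2$)
$G{\left(p \right)} = \sqrt{2} \sqrt{p}$ ($G{\left(p \right)} = \sqrt{2 p} = \sqrt{2} \sqrt{p}$)
$k = \frac{256501}{42750}$ ($k = 6 + \frac{1}{42750} = \frac{256501}{42750} \approx 6.0$)
$\frac{1}{k + G{\left(U \right)}} = \frac{1}{\frac{256501}{42750} + \sqrt{2} \sqrt{2}} = \frac{1}{\frac{256501}{42750} + 2} = \frac{1}{\frac{342001}{42750}} = \frac{42750}{342001}$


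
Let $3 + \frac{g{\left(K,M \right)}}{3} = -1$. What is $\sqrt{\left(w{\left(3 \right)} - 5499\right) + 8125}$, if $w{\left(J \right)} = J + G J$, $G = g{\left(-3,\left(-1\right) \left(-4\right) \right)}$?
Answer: $\sqrt{2593} \approx 50.922$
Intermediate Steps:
$g{\left(K,M \right)} = -12$ ($g{\left(K,M \right)} = -9 + 3 \left(-1\right) = -9 - 3 = -12$)
$G = -12$
$w{\left(J \right)} = - 11 J$ ($w{\left(J \right)} = J - 12 J = - 11 J$)
$\sqrt{\left(w{\left(3 \right)} - 5499\right) + 8125} = \sqrt{\left(\left(-11\right) 3 - 5499\right) + 8125} = \sqrt{\left(-33 - 5499\right) + 8125} = \sqrt{-5532 + 8125} = \sqrt{2593}$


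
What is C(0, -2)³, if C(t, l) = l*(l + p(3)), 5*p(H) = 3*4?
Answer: -64/125 ≈ -0.51200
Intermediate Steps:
p(H) = 12/5 (p(H) = (3*4)/5 = (⅕)*12 = 12/5)
C(t, l) = l*(12/5 + l) (C(t, l) = l*(l + 12/5) = l*(12/5 + l))
C(0, -2)³ = ((⅕)*(-2)*(12 + 5*(-2)))³ = ((⅕)*(-2)*(12 - 10))³ = ((⅕)*(-2)*2)³ = (-⅘)³ = -64/125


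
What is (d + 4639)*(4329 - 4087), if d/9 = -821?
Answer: -665500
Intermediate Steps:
d = -7389 (d = 9*(-821) = -7389)
(d + 4639)*(4329 - 4087) = (-7389 + 4639)*(4329 - 4087) = -2750*242 = -665500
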